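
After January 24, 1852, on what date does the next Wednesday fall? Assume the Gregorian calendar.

January 28, 1852

Jan 24, 1852 is a Saturday.
From Saturday to the next Wednesday is 4 days.
Jan 24, 1852 + 4 = Jan 28, 1852.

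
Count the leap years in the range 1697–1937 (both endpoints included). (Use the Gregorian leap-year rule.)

Multiples of 4 in [1697,1937]: 60.
Of those, multiples of 100: 3 (not leap unless ÷400).
Multiples of 400: 0.
Leap years = 60 − 3 + 0 = 57.

57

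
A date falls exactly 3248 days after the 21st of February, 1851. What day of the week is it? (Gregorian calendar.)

First find the weekday of Feb 21, 1851. Doomsday rule: the anchor day for the 1800s is Friday. For year 51: 51÷12 = 4 r 3, and 3÷4 = 0, so 4+3+0 = 7.
Friday + 7 ≡ Friday — that's 1851's doomsday.
In February the doomsday date is Feb 28 (1851 is not a leap year).
Feb 21 is 7 days before Feb 28; 7 mod 7 = 0, so Friday − 0 = Friday.
3248 mod 7 = 0, so 3248 days after a Friday is Friday + 0 = Friday.

Friday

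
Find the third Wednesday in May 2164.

May 1, 2164 is a Tuesday.
The first Wednesday is therefore May 2 (1 days later).
The third Wednesday is 2 + 2×7 = May 16.

May 16, 2164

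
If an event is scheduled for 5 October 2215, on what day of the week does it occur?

Doomsday rule: the anchor day for the 2200s is Friday. For year 15: 15÷12 = 1 r 3, and 3÷4 = 0, so 1+3+0 = 4.
Friday + 4 ≡ Tuesday — that's 2215's doomsday.
In October the doomsday date is Oct 10.
Oct 5 is 5 days before Oct 10; 5 mod 7 = 5, so Tuesday − 5 = Thursday.

Thursday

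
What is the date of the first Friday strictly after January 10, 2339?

January 13, 2339

Jan 10, 2339 is a Tuesday.
From Tuesday to the next Friday is 3 days.
Jan 10, 2339 + 3 = Jan 13, 2339.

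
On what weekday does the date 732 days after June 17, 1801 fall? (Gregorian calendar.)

Sunday

First find the weekday of Jun 17, 1801. Doomsday rule: the anchor day for the 1800s is Friday. For year 01: 1÷12 = 0 r 1, and 1÷4 = 0, so 0+1+0 = 1.
Friday + 1 ≡ Saturday — that's 1801's doomsday.
In June the doomsday date is Jun 6.
Jun 17 is 11 days after Jun 6; 11 mod 7 = 4, so Saturday + 4 = Wednesday.
732 mod 7 = 4, so 732 days after a Wednesday is Wednesday + 4 = Sunday.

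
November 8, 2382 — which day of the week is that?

Doomsday rule: the anchor day for the 2300s is Wednesday. For year 82: 82÷12 = 6 r 10, and 10÷4 = 2, so 6+10+2 = 18.
Wednesday + 18 ≡ Sunday — that's 2382's doomsday.
In November the doomsday date is Nov 7.
Nov 8 is 1 day after Nov 7; 1 mod 7 = 1, so Sunday + 1 = Monday.

Monday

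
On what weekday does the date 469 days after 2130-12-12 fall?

First find the weekday of Dec 12, 2130. Doomsday rule: the anchor day for the 2100s is Sunday. For year 30: 30÷12 = 2 r 6, and 6÷4 = 1, so 2+6+1 = 9.
Sunday + 9 ≡ Tuesday — that's 2130's doomsday.
In December the doomsday date is Dec 12.
Dec 12 is the doomsday itself: Tuesday.
469 mod 7 = 0, so 469 days after a Tuesday is Tuesday + 0 = Tuesday.

Tuesday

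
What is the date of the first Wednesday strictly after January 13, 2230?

Jan 13, 2230 is a Wednesday.
From Wednesday to the next Wednesday is 7 days.
Jan 13, 2230 + 7 = Jan 20, 2230.

January 20, 2230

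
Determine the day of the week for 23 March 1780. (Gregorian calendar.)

Doomsday rule: the anchor day for the 1700s is Sunday. For year 80: 80÷12 = 6 r 8, and 8÷4 = 2, so 6+8+2 = 16.
Sunday + 16 ≡ Tuesday — that's 1780's doomsday.
In March the doomsday date is Mar 14.
Mar 23 is 9 days after Mar 14; 9 mod 7 = 2, so Tuesday + 2 = Thursday.

Thursday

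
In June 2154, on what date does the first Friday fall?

June 7, 2154

June 1, 2154 is a Saturday.
The first Friday is therefore June 7 (6 days later).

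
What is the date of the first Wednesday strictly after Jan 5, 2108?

Jan 5, 2108 is a Thursday.
From Thursday to the next Wednesday is 6 days.
Jan 5, 2108 + 6 = Jan 11, 2108.

January 11, 2108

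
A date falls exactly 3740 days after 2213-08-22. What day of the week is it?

Tuesday

First find the weekday of Aug 22, 2213. Doomsday rule: the anchor day for the 2200s is Friday. For year 13: 13÷12 = 1 r 1, and 1÷4 = 0, so 1+1+0 = 2.
Friday + 2 ≡ Sunday — that's 2213's doomsday.
In August the doomsday date is Aug 8.
Aug 22 is 14 days after Aug 8; 14 mod 7 = 0, so Sunday + 0 = Sunday.
3740 mod 7 = 2, so 3740 days after a Sunday is Sunday + 2 = Tuesday.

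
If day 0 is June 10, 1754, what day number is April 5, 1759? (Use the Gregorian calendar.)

Jun 10, 1754 → Jun 10, 1755: 365 days.
Jun 10, 1755 → Jun 10, 1756: 366 days (Feb 29, 1756 is in that span).
Jun 10, 1756 → Jun 10, 1757: 365 days.
Jun 10, 1757 → Jun 10, 1758: 365 days.
Jun 10, 1758 → Jul 10, 1758: 30 days (June has 30).
Jul 10, 1758 → Aug 10, 1758: 31 days (July has 31).
Aug 10, 1758 → Sep 10, 1758: 31 days (August has 31).
Sep 10, 1758 → Oct 10, 1758: 30 days (September has 30).
Oct 10, 1758 → Nov 10, 1758: 31 days (October has 31).
Nov 10, 1758 → Dec 10, 1758: 30 days (November has 30).
Dec 10, 1758 → Jan 10, 1759: 31 days (December has 31).
Jan 10, 1759 → Feb 10, 1759: 31 days (January has 31).
Feb 10, 1759 → Mar 10, 1759: 28 days (February has 28).
Mar 10, 1759 → Apr 5, 1759: 26 days.
Total: 1760 days.

1760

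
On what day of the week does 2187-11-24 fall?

Saturday

Doomsday rule: the anchor day for the 2100s is Sunday. For year 87: 87÷12 = 7 r 3, and 3÷4 = 0, so 7+3+0 = 10.
Sunday + 10 ≡ Wednesday — that's 2187's doomsday.
In November the doomsday date is Nov 7.
Nov 24 is 17 days after Nov 7; 17 mod 7 = 3, so Wednesday + 3 = Saturday.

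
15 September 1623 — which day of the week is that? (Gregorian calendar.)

Doomsday rule: the anchor day for the 1600s is Tuesday. For year 23: 23÷12 = 1 r 11, and 11÷4 = 2, so 1+11+2 = 14.
Tuesday + 14 ≡ Tuesday — that's 1623's doomsday.
In September the doomsday date is Sep 5.
Sep 15 is 10 days after Sep 5; 10 mod 7 = 3, so Tuesday + 3 = Friday.

Friday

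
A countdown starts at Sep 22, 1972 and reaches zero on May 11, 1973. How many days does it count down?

Sep 22, 1972 → Oct 22, 1972: 30 days (September has 30).
Oct 22, 1972 → Nov 22, 1972: 31 days (October has 31).
Nov 22, 1972 → Dec 22, 1972: 30 days (November has 30).
Dec 22, 1972 → Jan 22, 1973: 31 days (December has 31).
Jan 22, 1973 → Feb 22, 1973: 31 days (January has 31).
Feb 22, 1973 → Mar 22, 1973: 28 days (February has 28).
Mar 22, 1973 → Apr 22, 1973: 31 days (March has 31).
Apr 22, 1973 → May 11, 1973: 19 days.
Total: 231 days.

231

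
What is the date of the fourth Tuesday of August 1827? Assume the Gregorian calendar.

August 28, 1827

August 1, 1827 is a Wednesday.
The first Tuesday is therefore August 7 (6 days later).
The fourth Tuesday is 7 + 3×7 = August 28.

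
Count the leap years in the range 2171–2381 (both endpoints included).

Multiples of 4 in [2171,2381]: 53.
Of those, multiples of 100: 2 (not leap unless ÷400).
Multiples of 400: 0.
Leap years = 53 − 2 + 0 = 51.

51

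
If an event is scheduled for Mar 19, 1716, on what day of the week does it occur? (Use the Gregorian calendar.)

Doomsday rule: the anchor day for the 1700s is Sunday. For year 16: 16÷12 = 1 r 4, and 4÷4 = 1, so 1+4+1 = 6.
Sunday + 6 ≡ Saturday — that's 1716's doomsday.
In March the doomsday date is Mar 14.
Mar 19 is 5 days after Mar 14; 5 mod 7 = 5, so Saturday + 5 = Thursday.

Thursday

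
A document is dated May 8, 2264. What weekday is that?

Sunday

Doomsday rule: the anchor day for the 2200s is Friday. For year 64: 64÷12 = 5 r 4, and 4÷4 = 1, so 5+4+1 = 10.
Friday + 10 ≡ Monday — that's 2264's doomsday.
In May the doomsday date is May 9.
May 8 is 1 day before May 9; 1 mod 7 = 1, so Monday − 1 = Sunday.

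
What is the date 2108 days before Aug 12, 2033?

November 4, 2027

−365 (one year) → Aug 12, 2032 (1743 left).
−366 (one year; includes Feb 29, 2032) → Aug 12, 2031 (1377 left).
−365 (one year) → Aug 12, 2030 (1012 left).
−365 (one year) → Aug 12, 2029 (647 left).
−365 (one year) → Aug 12, 2028 (282 left).
−12 → Jul 31, 2028 (end of Jul, 31 days; 270 left).
−31 → Jun 30, 2028 (end of Jun, 30 days; 239 left).
−30 → May 31, 2028 (end of May, 31 days; 209 left).
−31 → Apr 30, 2028 (end of Apr, 30 days; 178 left).
−30 → Mar 31, 2028 (end of Mar, 31 days; 148 left).
−31 → Feb 29, 2028 (end of Feb, 29 days; 117 left).
−29 → Jan 31, 2028 (end of Jan, 31 days; 88 left).
−31 → Dec 31, 2027 (end of Dec, 31 days; 57 left).
−31 → Nov 30, 2027 (end of Nov, 30 days; 26 left).
−26 → Nov 4, 2027.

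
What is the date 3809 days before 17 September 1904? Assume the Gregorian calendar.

−366 (one year; includes Feb 29, 1904) → Sep 17, 1903 (3443 left).
−365 (one year) → Sep 17, 1902 (3078 left).
−365 (one year) → Sep 17, 1901 (2713 left).
−365 (one year) → Sep 17, 1900 (2348 left).
−365 (one year) → Sep 17, 1899 (1983 left).
−365 (one year) → Sep 17, 1898 (1618 left).
−365 (one year) → Sep 17, 1897 (1253 left).
−365 (one year) → Sep 17, 1896 (888 left).
−366 (one year; includes Feb 29, 1896) → Sep 17, 1895 (522 left).
−365 (one year) → Sep 17, 1894 (157 left).
−17 → Aug 31, 1894 (end of Aug, 31 days; 140 left).
−31 → Jul 31, 1894 (end of Jul, 31 days; 109 left).
−31 → Jun 30, 1894 (end of Jun, 30 days; 78 left).
−30 → May 31, 1894 (end of May, 31 days; 48 left).
−31 → Apr 30, 1894 (end of Apr, 30 days; 17 left).
−17 → Apr 13, 1894.

April 13, 1894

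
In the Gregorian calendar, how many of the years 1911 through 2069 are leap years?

Multiples of 4 in [1911,2069]: 40.
Of those, multiples of 100: 1 (not leap unless ÷400).
Multiples of 400: 1.
Leap years = 40 − 1 + 1 = 40.

40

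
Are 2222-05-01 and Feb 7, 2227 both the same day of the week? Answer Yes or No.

From May 1, 2222 to Feb 7, 2227 is 1743 days.
1743 mod 7 = 0, so they are the same weekday.
(May 1, 2222 is a Wednesday; Feb 7, 2227 is a Wednesday.)

Yes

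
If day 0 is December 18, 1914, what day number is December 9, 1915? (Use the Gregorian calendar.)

Dec 18, 1914 → Jan 18, 1915: 31 days (December has 31).
Jan 18, 1915 → Feb 18, 1915: 31 days (January has 31).
Feb 18, 1915 → Mar 18, 1915: 28 days (February has 28).
Mar 18, 1915 → Apr 18, 1915: 31 days (March has 31).
Apr 18, 1915 → May 18, 1915: 30 days (April has 30).
May 18, 1915 → Jun 18, 1915: 31 days (May has 31).
Jun 18, 1915 → Jul 18, 1915: 30 days (June has 30).
Jul 18, 1915 → Aug 18, 1915: 31 days (July has 31).
Aug 18, 1915 → Sep 18, 1915: 31 days (August has 31).
Sep 18, 1915 → Oct 18, 1915: 30 days (September has 30).
Oct 18, 1915 → Nov 18, 1915: 31 days (October has 31).
Nov 18, 1915 → Dec 9, 1915: 21 days.
Total: 356 days.

356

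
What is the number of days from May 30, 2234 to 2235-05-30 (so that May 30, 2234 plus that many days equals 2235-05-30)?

May 30, 2234 → Jun 30, 2234: 31 days (May has 31).
Jun 30, 2234 → Jul 30, 2234: 30 days (June has 30).
Jul 30, 2234 → Aug 30, 2234: 31 days (July has 31).
Aug 30, 2234 → Sep 30, 2234: 31 days (August has 31).
Sep 30, 2234 → Oct 30, 2234: 30 days (September has 30).
Oct 30, 2234 → Nov 30, 2234: 31 days (October has 31).
Nov 30, 2234 → Dec 30, 2234: 30 days (November has 30).
Dec 30, 2234 → Jan 30, 2235: 31 days (December has 31).
Jan 30, 2235 → Feb 28, 2235: 29 days (January has 31).
Feb 28, 2235 → Mar 28, 2235: 28 days (February has 28).
Mar 28, 2235 → Apr 28, 2235: 31 days (March has 31).
Apr 28, 2235 → May 28, 2235: 30 days (April has 30).
May 28, 2235 → May 30, 2235: 2 days.
Total: 365 days.

365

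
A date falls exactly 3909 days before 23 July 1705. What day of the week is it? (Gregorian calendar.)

First find the weekday of Jul 23, 1705. Doomsday rule: the anchor day for the 1700s is Sunday. For year 05: 5÷12 = 0 r 5, and 5÷4 = 1, so 0+5+1 = 6.
Sunday + 6 ≡ Saturday — that's 1705's doomsday.
In July the doomsday date is Jul 11.
Jul 23 is 12 days after Jul 11; 12 mod 7 = 5, so Saturday + 5 = Thursday.
3909 mod 7 = 3, so 3909 days before a Thursday is Thursday − 3 = Monday.

Monday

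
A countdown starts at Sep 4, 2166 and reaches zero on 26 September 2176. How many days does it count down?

3675

Sep 4, 2166 → Sep 4, 2167: 365 days.
Sep 4, 2167 → Sep 4, 2168: 366 days (Feb 29, 2168 is in that span).
Sep 4, 2168 → Sep 4, 2169: 365 days.
Sep 4, 2169 → Sep 4, 2170: 365 days.
Sep 4, 2170 → Sep 4, 2171: 365 days.
Sep 4, 2171 → Sep 4, 2172: 366 days (Feb 29, 2172 is in that span).
Sep 4, 2172 → Sep 4, 2173: 365 days.
Sep 4, 2173 → Sep 4, 2174: 365 days.
Sep 4, 2174 → Sep 4, 2175: 365 days.
Sep 4, 2175 → Oct 4, 2175: 30 days (September has 30).
Oct 4, 2175 → Nov 4, 2175: 31 days (October has 31).
Nov 4, 2175 → Dec 4, 2175: 30 days (November has 30).
Dec 4, 2175 → Jan 4, 2176: 31 days (December has 31).
Jan 4, 2176 → Feb 4, 2176: 31 days (January has 31).
Feb 4, 2176 → Mar 4, 2176: 29 days (February has 29).
Mar 4, 2176 → Apr 4, 2176: 31 days (March has 31).
Apr 4, 2176 → May 4, 2176: 30 days (April has 30).
May 4, 2176 → Jun 4, 2176: 31 days (May has 31).
Jun 4, 2176 → Jul 4, 2176: 30 days (June has 30).
Jul 4, 2176 → Aug 4, 2176: 31 days (July has 31).
Aug 4, 2176 → Sep 4, 2176: 31 days (August has 31).
Sep 4, 2176 → Sep 26, 2176: 22 days.
Total: 3675 days.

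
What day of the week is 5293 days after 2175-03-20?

Mar 20, 2175 is a Monday.
5293 mod 7 = 1, so 5293 days after a Monday is Monday + 1 = Tuesday.

Tuesday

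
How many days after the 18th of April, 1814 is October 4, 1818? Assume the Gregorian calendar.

Apr 18, 1814 → Apr 18, 1815: 365 days.
Apr 18, 1815 → Apr 18, 1816: 366 days (Feb 29, 1816 is in that span).
Apr 18, 1816 → Apr 18, 1817: 365 days.
Apr 18, 1817 → Apr 18, 1818: 365 days.
Apr 18, 1818 → May 18, 1818: 30 days (April has 30).
May 18, 1818 → Jun 18, 1818: 31 days (May has 31).
Jun 18, 1818 → Jul 18, 1818: 30 days (June has 30).
Jul 18, 1818 → Aug 18, 1818: 31 days (July has 31).
Aug 18, 1818 → Sep 18, 1818: 31 days (August has 31).
Sep 18, 1818 → Oct 4, 1818: 16 days.
Total: 1630 days.

1630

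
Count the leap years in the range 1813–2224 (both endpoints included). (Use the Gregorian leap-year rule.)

100

Multiples of 4 in [1813,2224]: 103.
Of those, multiples of 100: 4 (not leap unless ÷400).
Multiples of 400: 1.
Leap years = 103 − 4 + 1 = 100.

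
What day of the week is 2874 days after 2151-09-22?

Sunday

Sep 22, 2151 is a Wednesday.
2874 mod 7 = 4, so 2874 days after a Wednesday is Wednesday + 4 = Sunday.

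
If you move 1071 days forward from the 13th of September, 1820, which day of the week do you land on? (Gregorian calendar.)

First find the weekday of Sep 13, 1820. Doomsday rule: the anchor day for the 1800s is Friday. For year 20: 20÷12 = 1 r 8, and 8÷4 = 2, so 1+8+2 = 11.
Friday + 11 ≡ Tuesday — that's 1820's doomsday.
In September the doomsday date is Sep 5.
Sep 13 is 8 days after Sep 5; 8 mod 7 = 1, so Tuesday + 1 = Wednesday.
1071 mod 7 = 0, so 1071 days after a Wednesday is Wednesday + 0 = Wednesday.

Wednesday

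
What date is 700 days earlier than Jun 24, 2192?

July 25, 2190

−366 (one year; includes Feb 29, 2192) → Jun 24, 2191 (334 left).
−24 → May 31, 2191 (end of May, 31 days; 310 left).
−31 → Apr 30, 2191 (end of Apr, 30 days; 279 left).
−30 → Mar 31, 2191 (end of Mar, 31 days; 249 left).
−31 → Feb 28, 2191 (end of Feb, 28 days; 218 left).
−28 → Jan 31, 2191 (end of Jan, 31 days; 190 left).
−31 → Dec 31, 2190 (end of Dec, 31 days; 159 left).
−31 → Nov 30, 2190 (end of Nov, 30 days; 128 left).
−30 → Oct 31, 2190 (end of Oct, 31 days; 98 left).
−31 → Sep 30, 2190 (end of Sep, 30 days; 67 left).
−30 → Aug 31, 2190 (end of Aug, 31 days; 37 left).
−31 → Jul 31, 2190 (end of Jul, 31 days; 6 left).
−6 → Jul 25, 2190.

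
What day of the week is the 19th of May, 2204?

January 1, 2204 is a Sunday.
Jan 1, 2204 → Feb 1, 2204: 31 days (January has 31).
Feb 1, 2204 → Mar 1, 2204: 29 days (February has 29).
Mar 1, 2204 → Apr 1, 2204: 31 days (March has 31).
Apr 1, 2204 → May 1, 2204: 30 days (April has 30).
May 1, 2204 → May 19, 2204: 18 days.
Total: 139 days.
139 mod 7 = 6, so Sunday + 6 = Saturday.

Saturday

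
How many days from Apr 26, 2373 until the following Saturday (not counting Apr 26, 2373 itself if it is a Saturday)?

Apr 26, 2373 is a Thursday.
From Thursday to the next Saturday is 2 days.

2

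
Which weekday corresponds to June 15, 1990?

January 1, 1990 is a Monday.
Jan 1, 1990 → Feb 1, 1990: 31 days (January has 31).
Feb 1, 1990 → Mar 1, 1990: 28 days (February has 28).
Mar 1, 1990 → Apr 1, 1990: 31 days (March has 31).
Apr 1, 1990 → May 1, 1990: 30 days (April has 30).
May 1, 1990 → Jun 1, 1990: 31 days (May has 31).
Jun 1, 1990 → Jun 15, 1990: 14 days.
Total: 165 days.
165 mod 7 = 4, so Monday + 4 = Friday.

Friday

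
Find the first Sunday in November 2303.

November 1, 2303

November 1, 2303 is a Sunday.
The first Sunday is therefore November 1 (same day).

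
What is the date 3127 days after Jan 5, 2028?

+366 (one year; includes Feb 29, 2028) → Jan 5, 2029 (2761 left).
+365 (one year) → Jan 5, 2030 (2396 left).
+365 (one year) → Jan 5, 2031 (2031 left).
+365 (one year) → Jan 5, 2032 (1666 left).
+366 (one year; includes Feb 29, 2032) → Jan 5, 2033 (1300 left).
+365 (one year) → Jan 5, 2034 (935 left).
+365 (one year) → Jan 5, 2035 (570 left).
+365 (one year) → Jan 5, 2036 (205 left).
Jan has 31 days: +27 → Feb 1, 2036 (178 left).
Feb has 29 days: +29 → Mar 1, 2036 (149 left).
Mar has 31 days: +31 → Apr 1, 2036 (118 left).
Apr has 30 days: +30 → May 1, 2036 (88 left).
May has 31 days: +31 → Jun 1, 2036 (57 left).
Jun has 30 days: +30 → Jul 1, 2036 (27 left).
+27 → Jul 28, 2036.

July 28, 2036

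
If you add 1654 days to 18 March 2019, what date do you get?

+366 (one year; includes Feb 29, 2020) → Mar 18, 2020 (1288 left).
+365 (one year) → Mar 18, 2021 (923 left).
+365 (one year) → Mar 18, 2022 (558 left).
+365 (one year) → Mar 18, 2023 (193 left).
Mar has 31 days: +14 → Apr 1, 2023 (179 left).
Apr has 30 days: +30 → May 1, 2023 (149 left).
May has 31 days: +31 → Jun 1, 2023 (118 left).
Jun has 30 days: +30 → Jul 1, 2023 (88 left).
Jul has 31 days: +31 → Aug 1, 2023 (57 left).
Aug has 31 days: +31 → Sep 1, 2023 (26 left).
+26 → Sep 27, 2023.

September 27, 2023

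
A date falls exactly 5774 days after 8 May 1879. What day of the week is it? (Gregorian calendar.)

Wednesday

First find the weekday of May 8, 1879. Doomsday rule: the anchor day for the 1800s is Friday. For year 79: 79÷12 = 6 r 7, and 7÷4 = 1, so 6+7+1 = 14.
Friday + 14 ≡ Friday — that's 1879's doomsday.
In May the doomsday date is May 9.
May 8 is 1 day before May 9; 1 mod 7 = 1, so Friday − 1 = Thursday.
5774 mod 7 = 6, so 5774 days after a Thursday is Thursday + 6 = Wednesday.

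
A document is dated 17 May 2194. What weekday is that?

Saturday

Doomsday rule: the anchor day for the 2100s is Sunday. For year 94: 94÷12 = 7 r 10, and 10÷4 = 2, so 7+10+2 = 19.
Sunday + 19 ≡ Friday — that's 2194's doomsday.
In May the doomsday date is May 9.
May 17 is 8 days after May 9; 8 mod 7 = 1, so Friday + 1 = Saturday.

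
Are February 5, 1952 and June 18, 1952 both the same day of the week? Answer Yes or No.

From Feb 5, 1952 to Jun 18, 1952 is 134 days.
134 mod 7 = 1, so they are different weekdays.
(Feb 5, 1952 is a Tuesday; Jun 18, 1952 is a Wednesday.)

No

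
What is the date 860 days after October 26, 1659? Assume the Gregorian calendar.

March 4, 1662

+366 (one year; includes Feb 29, 1660) → Oct 26, 1660 (494 left).
+365 (one year) → Oct 26, 1661 (129 left).
Oct has 31 days: +6 → Nov 1, 1661 (123 left).
Nov has 30 days: +30 → Dec 1, 1661 (93 left).
Dec has 31 days: +31 → Jan 1, 1662 (62 left).
Jan has 31 days: +31 → Feb 1, 1662 (31 left).
Feb has 28 days: +28 → Mar 1, 1662 (3 left).
+3 → Mar 4, 1662.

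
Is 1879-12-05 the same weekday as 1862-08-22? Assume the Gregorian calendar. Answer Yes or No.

From Aug 22, 1862 to Dec 5, 1879 is 6314 days.
6314 mod 7 = 0, so they are the same weekday.
(Aug 22, 1862 is a Friday; Dec 5, 1879 is a Friday.)

Yes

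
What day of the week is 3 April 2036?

Thursday

January 1, 2036 is a Tuesday.
Jan 1, 2036 → Feb 1, 2036: 31 days (January has 31).
Feb 1, 2036 → Mar 1, 2036: 29 days (February has 29).
Mar 1, 2036 → Apr 1, 2036: 31 days (March has 31).
Apr 1, 2036 → Apr 3, 2036: 2 days.
Total: 93 days.
93 mod 7 = 2, so Tuesday + 2 = Thursday.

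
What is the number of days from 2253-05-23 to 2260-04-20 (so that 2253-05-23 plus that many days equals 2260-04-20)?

May 23, 2253 → May 23, 2254: 365 days.
May 23, 2254 → May 23, 2255: 365 days.
May 23, 2255 → May 23, 2256: 366 days (Feb 29, 2256 is in that span).
May 23, 2256 → May 23, 2257: 365 days.
May 23, 2257 → May 23, 2258: 365 days.
May 23, 2258 → May 23, 2259: 365 days.
May 23, 2259 → Jun 23, 2259: 31 days (May has 31).
Jun 23, 2259 → Jul 23, 2259: 30 days (June has 30).
Jul 23, 2259 → Aug 23, 2259: 31 days (July has 31).
Aug 23, 2259 → Sep 23, 2259: 31 days (August has 31).
Sep 23, 2259 → Oct 23, 2259: 30 days (September has 30).
Oct 23, 2259 → Nov 23, 2259: 31 days (October has 31).
Nov 23, 2259 → Dec 23, 2259: 30 days (November has 30).
Dec 23, 2259 → Jan 23, 2260: 31 days (December has 31).
Jan 23, 2260 → Feb 23, 2260: 31 days (January has 31).
Feb 23, 2260 → Mar 23, 2260: 29 days (February has 29).
Mar 23, 2260 → Apr 20, 2260: 28 days.
Total: 2524 days.

2524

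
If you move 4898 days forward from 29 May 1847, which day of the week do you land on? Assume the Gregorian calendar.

May 29, 1847 is a Saturday.
4898 mod 7 = 5, so 4898 days after a Saturday is Saturday + 5 = Thursday.

Thursday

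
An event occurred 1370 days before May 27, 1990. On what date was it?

−365 (one year) → May 27, 1989 (1005 left).
−365 (one year) → May 27, 1988 (640 left).
−366 (one year; includes Feb 29, 1988) → May 27, 1987 (274 left).
−27 → Apr 30, 1987 (end of Apr, 30 days; 247 left).
−30 → Mar 31, 1987 (end of Mar, 31 days; 217 left).
−31 → Feb 28, 1987 (end of Feb, 28 days; 186 left).
−28 → Jan 31, 1987 (end of Jan, 31 days; 158 left).
−31 → Dec 31, 1986 (end of Dec, 31 days; 127 left).
−31 → Nov 30, 1986 (end of Nov, 30 days; 96 left).
−30 → Oct 31, 1986 (end of Oct, 31 days; 66 left).
−31 → Sep 30, 1986 (end of Sep, 30 days; 35 left).
−30 → Aug 31, 1986 (end of Aug, 31 days; 5 left).
−5 → Aug 26, 1986.

August 26, 1986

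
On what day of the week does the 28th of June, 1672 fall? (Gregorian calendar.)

Tuesday

Doomsday rule: the anchor day for the 1600s is Tuesday. For year 72: 72÷12 = 6 r 0, and 0÷4 = 0, so 6+0+0 = 6.
Tuesday + 6 ≡ Monday — that's 1672's doomsday.
In June the doomsday date is Jun 6.
Jun 28 is 22 days after Jun 6; 22 mod 7 = 1, so Monday + 1 = Tuesday.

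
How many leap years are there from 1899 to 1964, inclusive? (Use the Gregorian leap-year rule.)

16

Multiples of 4 in [1899,1964]: 17.
Of those, multiples of 100: 1 (not leap unless ÷400).
Multiples of 400: 0.
Leap years = 17 − 1 + 0 = 16.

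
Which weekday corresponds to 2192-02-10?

January 1, 2192 is a Sunday.
Jan 1, 2192 → Feb 1, 2192: 31 days (January has 31).
Feb 1, 2192 → Feb 10, 2192: 9 days.
Total: 40 days.
40 mod 7 = 5, so Sunday + 5 = Friday.

Friday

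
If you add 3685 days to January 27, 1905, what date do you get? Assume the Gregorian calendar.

March 1, 1915

+365 (one year) → Jan 27, 1906 (3320 left).
+365 (one year) → Jan 27, 1907 (2955 left).
+365 (one year) → Jan 27, 1908 (2590 left).
+366 (one year; includes Feb 29, 1908) → Jan 27, 1909 (2224 left).
+365 (one year) → Jan 27, 1910 (1859 left).
+365 (one year) → Jan 27, 1911 (1494 left).
+365 (one year) → Jan 27, 1912 (1129 left).
+366 (one year; includes Feb 29, 1912) → Jan 27, 1913 (763 left).
+365 (one year) → Jan 27, 1914 (398 left).
Jan has 31 days: +5 → Feb 1, 1914 (393 left).
Feb has 28 days: +28 → Mar 1, 1914 (365 left).
Mar has 31 days: +31 → Apr 1, 1914 (334 left).
Apr has 30 days: +30 → May 1, 1914 (304 left).
May has 31 days: +31 → Jun 1, 1914 (273 left).
Jun has 30 days: +30 → Jul 1, 1914 (243 left).
Jul has 31 days: +31 → Aug 1, 1914 (212 left).
Aug has 31 days: +31 → Sep 1, 1914 (181 left).
Sep has 30 days: +30 → Oct 1, 1914 (151 left).
Oct has 31 days: +31 → Nov 1, 1914 (120 left).
Nov has 30 days: +30 → Dec 1, 1914 (90 left).
Dec has 31 days: +31 → Jan 1, 1915 (59 left).
Jan has 31 days: +31 → Feb 1, 1915 (28 left).
Feb has 28 days: +28 → Mar 1, 1915 (0 left).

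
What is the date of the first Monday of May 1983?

May 1, 1983 is a Sunday.
The first Monday is therefore May 2 (1 days later).

May 2, 1983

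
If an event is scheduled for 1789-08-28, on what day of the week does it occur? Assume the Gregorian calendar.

Friday

Doomsday rule: the anchor day for the 1700s is Sunday. For year 89: 89÷12 = 7 r 5, and 5÷4 = 1, so 7+5+1 = 13.
Sunday + 13 ≡ Saturday — that's 1789's doomsday.
In August the doomsday date is Aug 8.
Aug 28 is 20 days after Aug 8; 20 mod 7 = 6, so Saturday + 6 = Friday.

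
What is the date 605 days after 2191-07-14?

March 10, 2193

+366 (one year; includes Feb 29, 2192) → Jul 14, 2192 (239 left).
Jul has 31 days: +18 → Aug 1, 2192 (221 left).
Aug has 31 days: +31 → Sep 1, 2192 (190 left).
Sep has 30 days: +30 → Oct 1, 2192 (160 left).
Oct has 31 days: +31 → Nov 1, 2192 (129 left).
Nov has 30 days: +30 → Dec 1, 2192 (99 left).
Dec has 31 days: +31 → Jan 1, 2193 (68 left).
Jan has 31 days: +31 → Feb 1, 2193 (37 left).
Feb has 28 days: +28 → Mar 1, 2193 (9 left).
+9 → Mar 10, 2193.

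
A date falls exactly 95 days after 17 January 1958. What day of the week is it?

Jan 17, 1958 is a Friday.
95 mod 7 = 4, so 95 days after a Friday is Friday + 4 = Tuesday.

Tuesday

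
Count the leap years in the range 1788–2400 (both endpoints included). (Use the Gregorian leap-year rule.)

149

Multiples of 4 in [1788,2400]: 154.
Of those, multiples of 100: 7 (not leap unless ÷400).
Multiples of 400: 2.
Leap years = 154 − 7 + 2 = 149.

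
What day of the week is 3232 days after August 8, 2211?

Aug 8, 2211 is a Thursday.
3232 mod 7 = 5, so 3232 days after a Thursday is Thursday + 5 = Tuesday.

Tuesday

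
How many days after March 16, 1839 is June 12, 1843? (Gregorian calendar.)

1549

Mar 16, 1839 → Mar 16, 1840: 366 days (Feb 29, 1840 is in that span).
Mar 16, 1840 → Mar 16, 1841: 365 days.
Mar 16, 1841 → Mar 16, 1842: 365 days.
Mar 16, 1842 → Mar 16, 1843: 365 days.
Mar 16, 1843 → Apr 16, 1843: 31 days (March has 31).
Apr 16, 1843 → May 16, 1843: 30 days (April has 30).
May 16, 1843 → Jun 12, 1843: 27 days.
Total: 1549 days.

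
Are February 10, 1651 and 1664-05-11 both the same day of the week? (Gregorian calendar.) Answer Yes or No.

From Feb 10, 1651 to May 11, 1664 is 4839 days.
4839 mod 7 = 2, so they are different weekdays.
(Feb 10, 1651 is a Friday; May 11, 1664 is a Sunday.)

No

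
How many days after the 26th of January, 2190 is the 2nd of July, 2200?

Jan 26, 2190 → Jan 26, 2191: 365 days.
Jan 26, 2191 → Jan 26, 2192: 365 days.
Jan 26, 2192 → Jan 26, 2193: 366 days (Feb 29, 2192 is in that span).
Jan 26, 2193 → Jan 26, 2194: 365 days.
Jan 26, 2194 → Jan 26, 2195: 365 days.
Jan 26, 2195 → Jan 26, 2196: 365 days.
Jan 26, 2196 → Jan 26, 2197: 366 days (Feb 29, 2196 is in that span).
Jan 26, 2197 → Jan 26, 2198: 365 days.
Jan 26, 2198 → Jan 26, 2199: 365 days.
Jan 26, 2199 → Jan 26, 2200: 365 days.
Jan 26, 2200 → Feb 26, 2200: 31 days (January has 31).
Feb 26, 2200 → Mar 26, 2200: 28 days (February has 28).
Mar 26, 2200 → Apr 26, 2200: 31 days (March has 31).
Apr 26, 2200 → May 26, 2200: 30 days (April has 30).
May 26, 2200 → Jun 26, 2200: 31 days (May has 31).
Jun 26, 2200 → Jul 2, 2200: 6 days.
Total: 3809 days.

3809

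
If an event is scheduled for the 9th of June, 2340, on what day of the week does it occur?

Sunday

Doomsday rule: the anchor day for the 2300s is Wednesday. For year 40: 40÷12 = 3 r 4, and 4÷4 = 1, so 3+4+1 = 8.
Wednesday + 8 ≡ Thursday — that's 2340's doomsday.
In June the doomsday date is Jun 6.
Jun 9 is 3 days after Jun 6; 3 mod 7 = 3, so Thursday + 3 = Sunday.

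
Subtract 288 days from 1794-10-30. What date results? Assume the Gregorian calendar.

January 15, 1794

−30 → Sep 30, 1794 (end of Sep, 30 days; 258 left).
−30 → Aug 31, 1794 (end of Aug, 31 days; 228 left).
−31 → Jul 31, 1794 (end of Jul, 31 days; 197 left).
−31 → Jun 30, 1794 (end of Jun, 30 days; 166 left).
−30 → May 31, 1794 (end of May, 31 days; 136 left).
−31 → Apr 30, 1794 (end of Apr, 30 days; 105 left).
−30 → Mar 31, 1794 (end of Mar, 31 days; 75 left).
−31 → Feb 28, 1794 (end of Feb, 28 days; 44 left).
−28 → Jan 31, 1794 (end of Jan, 31 days; 16 left).
−16 → Jan 15, 1794.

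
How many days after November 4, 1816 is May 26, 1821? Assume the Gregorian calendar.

1664

Nov 4, 1816 → Nov 4, 1817: 365 days.
Nov 4, 1817 → Nov 4, 1818: 365 days.
Nov 4, 1818 → Nov 4, 1819: 365 days.
Nov 4, 1819 → Nov 4, 1820: 366 days (Feb 29, 1820 is in that span).
Nov 4, 1820 → Dec 4, 1820: 30 days (November has 30).
Dec 4, 1820 → Jan 4, 1821: 31 days (December has 31).
Jan 4, 1821 → Feb 4, 1821: 31 days (January has 31).
Feb 4, 1821 → Mar 4, 1821: 28 days (February has 28).
Mar 4, 1821 → Apr 4, 1821: 31 days (March has 31).
Apr 4, 1821 → May 4, 1821: 30 days (April has 30).
May 4, 1821 → May 26, 1821: 22 days.
Total: 1664 days.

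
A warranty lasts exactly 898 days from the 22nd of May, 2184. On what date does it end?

+365 (one year) → May 22, 2185 (533 left).
+365 (one year) → May 22, 2186 (168 left).
May has 31 days: +10 → Jun 1, 2186 (158 left).
Jun has 30 days: +30 → Jul 1, 2186 (128 left).
Jul has 31 days: +31 → Aug 1, 2186 (97 left).
Aug has 31 days: +31 → Sep 1, 2186 (66 left).
Sep has 30 days: +30 → Oct 1, 2186 (36 left).
Oct has 31 days: +31 → Nov 1, 2186 (5 left).
+5 → Nov 6, 2186.

November 6, 2186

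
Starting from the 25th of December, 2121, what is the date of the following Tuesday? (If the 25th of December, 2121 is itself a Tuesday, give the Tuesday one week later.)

December 30, 2121

Dec 25, 2121 is a Thursday.
From Thursday to the next Tuesday is 5 days.
Dec 25, 2121 + 5 = Dec 30, 2121.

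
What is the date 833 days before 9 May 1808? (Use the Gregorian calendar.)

−366 (one year; includes Feb 29, 1808) → May 9, 1807 (467 left).
−365 (one year) → May 9, 1806 (102 left).
−9 → Apr 30, 1806 (end of Apr, 30 days; 93 left).
−30 → Mar 31, 1806 (end of Mar, 31 days; 63 left).
−31 → Feb 28, 1806 (end of Feb, 28 days; 32 left).
−28 → Jan 31, 1806 (end of Jan, 31 days; 4 left).
−4 → Jan 27, 1806.

January 27, 1806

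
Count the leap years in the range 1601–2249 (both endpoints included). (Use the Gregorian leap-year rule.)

Multiples of 4 in [1601,2249]: 162.
Of those, multiples of 100: 6 (not leap unless ÷400).
Multiples of 400: 1.
Leap years = 162 − 6 + 1 = 157.

157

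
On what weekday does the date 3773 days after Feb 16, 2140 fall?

First find the weekday of Feb 16, 2140. Doomsday rule: the anchor day for the 2100s is Sunday. For year 40: 40÷12 = 3 r 4, and 4÷4 = 1, so 3+4+1 = 8.
Sunday + 8 ≡ Monday — that's 2140's doomsday.
In February the doomsday date is Feb 29 (2140 is a leap year (divisible by 4)).
Feb 16 is 13 days before Feb 29; 13 mod 7 = 6, so Monday − 6 = Tuesday.
3773 mod 7 = 0, so 3773 days after a Tuesday is Tuesday + 0 = Tuesday.

Tuesday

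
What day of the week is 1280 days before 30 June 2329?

Monday

Jun 30, 2329 is a Sunday.
1280 mod 7 = 6, so 1280 days before a Sunday is Sunday − 6 = Monday.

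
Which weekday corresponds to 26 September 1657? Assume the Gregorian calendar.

Doomsday rule: the anchor day for the 1600s is Tuesday. For year 57: 57÷12 = 4 r 9, and 9÷4 = 2, so 4+9+2 = 15.
Tuesday + 15 ≡ Wednesday — that's 1657's doomsday.
In September the doomsday date is Sep 5.
Sep 26 is 21 days after Sep 5; 21 mod 7 = 0, so Wednesday + 0 = Wednesday.

Wednesday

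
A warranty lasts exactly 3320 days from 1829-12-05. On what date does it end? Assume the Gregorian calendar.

+365 (one year) → Dec 5, 1830 (2955 left).
+365 (one year) → Dec 5, 1831 (2590 left).
+366 (one year; includes Feb 29, 1832) → Dec 5, 1832 (2224 left).
+365 (one year) → Dec 5, 1833 (1859 left).
+365 (one year) → Dec 5, 1834 (1494 left).
+365 (one year) → Dec 5, 1835 (1129 left).
+366 (one year; includes Feb 29, 1836) → Dec 5, 1836 (763 left).
+365 (one year) → Dec 5, 1837 (398 left).
Dec has 31 days: +27 → Jan 1, 1838 (371 left).
Jan has 31 days: +31 → Feb 1, 1838 (340 left).
Feb has 28 days: +28 → Mar 1, 1838 (312 left).
Mar has 31 days: +31 → Apr 1, 1838 (281 left).
Apr has 30 days: +30 → May 1, 1838 (251 left).
May has 31 days: +31 → Jun 1, 1838 (220 left).
Jun has 30 days: +30 → Jul 1, 1838 (190 left).
Jul has 31 days: +31 → Aug 1, 1838 (159 left).
Aug has 31 days: +31 → Sep 1, 1838 (128 left).
Sep has 30 days: +30 → Oct 1, 1838 (98 left).
Oct has 31 days: +31 → Nov 1, 1838 (67 left).
Nov has 30 days: +30 → Dec 1, 1838 (37 left).
Dec has 31 days: +31 → Jan 1, 1839 (6 left).
+6 → Jan 7, 1839.

January 7, 1839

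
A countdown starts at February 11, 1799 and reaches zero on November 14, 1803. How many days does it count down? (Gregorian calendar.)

Feb 11, 1799 → Feb 11, 1800: 365 days.
Feb 11, 1800 → Feb 11, 1801: 365 days.
Feb 11, 1801 → Feb 11, 1802: 365 days.
Feb 11, 1802 → Feb 11, 1803: 365 days.
Feb 11, 1803 → Mar 11, 1803: 28 days (February has 28).
Mar 11, 1803 → Apr 11, 1803: 31 days (March has 31).
Apr 11, 1803 → May 11, 1803: 30 days (April has 30).
May 11, 1803 → Jun 11, 1803: 31 days (May has 31).
Jun 11, 1803 → Jul 11, 1803: 30 days (June has 30).
Jul 11, 1803 → Aug 11, 1803: 31 days (July has 31).
Aug 11, 1803 → Sep 11, 1803: 31 days (August has 31).
Sep 11, 1803 → Oct 11, 1803: 30 days (September has 30).
Oct 11, 1803 → Nov 11, 1803: 31 days (October has 31).
Nov 11, 1803 → Nov 14, 1803: 3 days.
Total: 1736 days.

1736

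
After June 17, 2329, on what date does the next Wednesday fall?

June 19, 2329

Jun 17, 2329 is a Monday.
From Monday to the next Wednesday is 2 days.
Jun 17, 2329 + 2 = Jun 19, 2329.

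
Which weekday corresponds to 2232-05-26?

Saturday

January 1, 2232 is a Sunday.
Jan 1, 2232 → Feb 1, 2232: 31 days (January has 31).
Feb 1, 2232 → Mar 1, 2232: 29 days (February has 29).
Mar 1, 2232 → Apr 1, 2232: 31 days (March has 31).
Apr 1, 2232 → May 1, 2232: 30 days (April has 30).
May 1, 2232 → May 26, 2232: 25 days.
Total: 146 days.
146 mod 7 = 6, so Sunday + 6 = Saturday.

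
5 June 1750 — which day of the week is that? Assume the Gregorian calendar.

Doomsday rule: the anchor day for the 1700s is Sunday. For year 50: 50÷12 = 4 r 2, and 2÷4 = 0, so 4+2+0 = 6.
Sunday + 6 ≡ Saturday — that's 1750's doomsday.
In June the doomsday date is Jun 6.
Jun 5 is 1 day before Jun 6; 1 mod 7 = 1, so Saturday − 1 = Friday.

Friday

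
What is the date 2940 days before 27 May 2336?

−366 (one year; includes Feb 29, 2336) → May 27, 2335 (2574 left).
−365 (one year) → May 27, 2334 (2209 left).
−365 (one year) → May 27, 2333 (1844 left).
−365 (one year) → May 27, 2332 (1479 left).
−366 (one year; includes Feb 29, 2332) → May 27, 2331 (1113 left).
−365 (one year) → May 27, 2330 (748 left).
−365 (one year) → May 27, 2329 (383 left).
−27 → Apr 30, 2329 (end of Apr, 30 days; 356 left).
−30 → Mar 31, 2329 (end of Mar, 31 days; 326 left).
−31 → Feb 28, 2329 (end of Feb, 28 days; 295 left).
−28 → Jan 31, 2329 (end of Jan, 31 days; 267 left).
−31 → Dec 31, 2328 (end of Dec, 31 days; 236 left).
−31 → Nov 30, 2328 (end of Nov, 30 days; 205 left).
−30 → Oct 31, 2328 (end of Oct, 31 days; 175 left).
−31 → Sep 30, 2328 (end of Sep, 30 days; 144 left).
−30 → Aug 31, 2328 (end of Aug, 31 days; 114 left).
−31 → Jul 31, 2328 (end of Jul, 31 days; 83 left).
−31 → Jun 30, 2328 (end of Jun, 30 days; 52 left).
−30 → May 31, 2328 (end of May, 31 days; 22 left).
−22 → May 9, 2328.

May 9, 2328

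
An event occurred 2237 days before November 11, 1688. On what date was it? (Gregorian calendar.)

September 27, 1682

−366 (one year; includes Feb 29, 1688) → Nov 11, 1687 (1871 left).
−365 (one year) → Nov 11, 1686 (1506 left).
−365 (one year) → Nov 11, 1685 (1141 left).
−365 (one year) → Nov 11, 1684 (776 left).
−366 (one year; includes Feb 29, 1684) → Nov 11, 1683 (410 left).
−365 (one year) → Nov 11, 1682 (45 left).
−11 → Oct 31, 1682 (end of Oct, 31 days; 34 left).
−31 → Sep 30, 1682 (end of Sep, 30 days; 3 left).
−3 → Sep 27, 1682.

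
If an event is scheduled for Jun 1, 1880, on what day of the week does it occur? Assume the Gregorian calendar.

Tuesday

January 1, 1880 is a Thursday.
Jan 1, 1880 → Feb 1, 1880: 31 days (January has 31).
Feb 1, 1880 → Mar 1, 1880: 29 days (February has 29).
Mar 1, 1880 → Apr 1, 1880: 31 days (March has 31).
Apr 1, 1880 → May 1, 1880: 30 days (April has 30).
May 1, 1880 → Jun 1, 1880: 31 days.
Total: 152 days.
152 mod 7 = 5, so Thursday + 5 = Tuesday.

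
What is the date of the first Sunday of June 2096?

June 1, 2096 is a Friday.
The first Sunday is therefore June 3 (2 days later).

June 3, 2096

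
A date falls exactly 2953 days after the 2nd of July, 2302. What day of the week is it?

Tuesday

First find the weekday of Jul 2, 2302. Doomsday rule: the anchor day for the 2300s is Wednesday. For year 02: 2÷12 = 0 r 2, and 2÷4 = 0, so 0+2+0 = 2.
Wednesday + 2 ≡ Friday — that's 2302's doomsday.
In July the doomsday date is Jul 11.
Jul 2 is 9 days before Jul 11; 9 mod 7 = 2, so Friday − 2 = Wednesday.
2953 mod 7 = 6, so 2953 days after a Wednesday is Wednesday + 6 = Tuesday.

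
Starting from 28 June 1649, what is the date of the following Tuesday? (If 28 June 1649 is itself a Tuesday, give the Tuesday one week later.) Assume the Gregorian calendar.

June 29, 1649

Jun 28, 1649 is a Monday.
From Monday to the next Tuesday is 1 day.
Jun 28, 1649 + 1 = Jun 29, 1649.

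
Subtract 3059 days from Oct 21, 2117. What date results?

−365 (one year) → Oct 21, 2116 (2694 left).
−366 (one year; includes Feb 29, 2116) → Oct 21, 2115 (2328 left).
−365 (one year) → Oct 21, 2114 (1963 left).
−365 (one year) → Oct 21, 2113 (1598 left).
−365 (one year) → Oct 21, 2112 (1233 left).
−366 (one year; includes Feb 29, 2112) → Oct 21, 2111 (867 left).
−365 (one year) → Oct 21, 2110 (502 left).
−365 (one year) → Oct 21, 2109 (137 left).
−21 → Sep 30, 2109 (end of Sep, 30 days; 116 left).
−30 → Aug 31, 2109 (end of Aug, 31 days; 86 left).
−31 → Jul 31, 2109 (end of Jul, 31 days; 55 left).
−31 → Jun 30, 2109 (end of Jun, 30 days; 24 left).
−24 → Jun 6, 2109.

June 6, 2109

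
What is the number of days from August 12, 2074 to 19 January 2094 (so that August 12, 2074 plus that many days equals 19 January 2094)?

Aug 12, 2074 → Aug 12, 2075: 365 days.
Aug 12, 2075 → Aug 12, 2076: 366 days (Feb 29, 2076 is in that span).
Aug 12, 2076 → Aug 12, 2077: 365 days.
Aug 12, 2077 → Aug 12, 2078: 365 days.
Aug 12, 2078 → Aug 12, 2079: 365 days.
Aug 12, 2079 → Aug 12, 2080: 366 days (Feb 29, 2080 is in that span).
Aug 12, 2080 → Aug 12, 2081: 365 days.
Aug 12, 2081 → Aug 12, 2082: 365 days.
Aug 12, 2082 → Aug 12, 2083: 365 days.
Aug 12, 2083 → Aug 12, 2084: 366 days (Feb 29, 2084 is in that span).
Aug 12, 2084 → Aug 12, 2085: 365 days.
Aug 12, 2085 → Aug 12, 2086: 365 days.
Aug 12, 2086 → Aug 12, 2087: 365 days.
Aug 12, 2087 → Aug 12, 2088: 366 days (Feb 29, 2088 is in that span).
Aug 12, 2088 → Aug 12, 2089: 365 days.
Aug 12, 2089 → Aug 12, 2090: 365 days.
Aug 12, 2090 → Aug 12, 2091: 365 days.
Aug 12, 2091 → Aug 12, 2092: 366 days (Feb 29, 2092 is in that span).
Aug 12, 2092 → Aug 12, 2093: 365 days.
Aug 12, 2093 → Sep 12, 2093: 31 days (August has 31).
Sep 12, 2093 → Oct 12, 2093: 30 days (September has 30).
Oct 12, 2093 → Nov 12, 2093: 31 days (October has 31).
Nov 12, 2093 → Dec 12, 2093: 30 days (November has 30).
Dec 12, 2093 → Jan 12, 2094: 31 days (December has 31).
Jan 12, 2094 → Jan 19, 2094: 7 days.
Total: 7100 days.

7100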